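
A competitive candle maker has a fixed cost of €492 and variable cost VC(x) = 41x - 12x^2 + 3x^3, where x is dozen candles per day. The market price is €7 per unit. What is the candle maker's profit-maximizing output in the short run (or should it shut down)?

Strip out fixed cost: VC = 41x - 12x^2 + 3x^3. Then AVC = 41 - 12x + 3x^2 and MC = 41 - 24x + 9x^2.
The AVC parabola has its vertex at x = 12/6 = 2, where AVC = 41 - 12·2 + 3·2^2 = €29.
P = €7 lies below min AVC = €29; no output level covers variable cost.
The firm minimizes its loss by shutting down and losing only its fixed cost of €492.

Shut down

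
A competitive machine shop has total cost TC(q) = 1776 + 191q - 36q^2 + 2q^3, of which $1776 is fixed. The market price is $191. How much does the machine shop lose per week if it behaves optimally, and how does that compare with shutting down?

AVC = 191 - 36q + 2q^2; min AVC = $29 at q = 9. Since P = $191 ≥ min AVC, the firm produces.
With MC = 191 - 72q + 6q^2, P = MC on the upward-sloping part at q* = 12.
TR = 191·12 = 2292. TC = 1776 + 564 = 2340. Profit = 2292 − 2340 = -$48.
By producing, the firm covers all variable cost plus $1728 of fixed cost; shutting down would lose the full $1776.

Profit = -$48 at q = 12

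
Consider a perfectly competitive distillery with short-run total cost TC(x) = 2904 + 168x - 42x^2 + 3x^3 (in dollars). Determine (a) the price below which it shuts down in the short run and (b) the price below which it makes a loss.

Shutdown price = min AVC. AVC = 168 - 42x + 3x^2, with vertex at x = 7 and minimum $21.
ATC = 2904/x + 168 - 42x + 3x^2. Setting dATC/dx = −2904/x^2 − 42 + 6x = 0 gives x = 11 (since 6·11^3 − 42·11^2 = 2904).
min ATC = 2904/11 + 168 − 42·11 + 3·11^2 = $333. That is the break-even price.
Between these two prices the firm operates at a loss; above $333 it earns a profit.

Shutdown price = $21; break-even price = $333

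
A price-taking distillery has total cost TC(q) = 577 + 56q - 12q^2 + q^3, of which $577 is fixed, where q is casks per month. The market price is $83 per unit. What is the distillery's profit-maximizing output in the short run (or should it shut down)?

Produce at q = 9

From TC, MC = TC'(q) = 56 - 24q + 3q^2 and AVC = VC/q = 56 - 12q + q^2.
AVC is minimized where dAVC/dq = -12 + 2q = 0, at q = 6; min AVC = 56 - 12·6 + 6^2 = $20.
Since P = $83 ≥ min AVC = $20, price covers variable cost and the firm should produce.
Set P = MC: 83 = 56 - 24q + 3q^2 → -27 - 24q + 3q^2 = 0. The roots are q = -1 and q = 9; the profit-maximizing output is on the rising part of MC, so q* = 9.
Check: AVC at q = 9 is $29 ≤ P, so revenue covers variable cost.
Profit = P·q − TC = 83·9 − 838 = -$91, a loss, but smaller than the $577 fixed cost the firm would lose by shutting down.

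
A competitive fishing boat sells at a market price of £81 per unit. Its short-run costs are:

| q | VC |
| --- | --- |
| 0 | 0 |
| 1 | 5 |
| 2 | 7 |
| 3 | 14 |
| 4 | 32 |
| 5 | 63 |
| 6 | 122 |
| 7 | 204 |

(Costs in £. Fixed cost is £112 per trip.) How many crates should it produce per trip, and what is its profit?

Compute π = P·q − TC at each output: q=0: -112; q=1: -36; q=2: 43; q=3: 117; q=4: 180; q=5: 230; q=6: 252; q=7: 251.
Profit is maximized at q = 6. AVC there is 122/6 = £20.33 ≤ P, so producing beats shutting down (which would give -£112).

q = 6; profit = £252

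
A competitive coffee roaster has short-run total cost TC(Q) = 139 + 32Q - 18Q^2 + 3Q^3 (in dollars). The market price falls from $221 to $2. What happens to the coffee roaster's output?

MC = 32 - 36Q + 9Q^2; the shutdown threshold is min AVC = $5 (at Q = 3).
At P = $221 ≥ min AVC, set P = MC on the rising branch: Q = 7.
At P = $2 < min AVC = $5, price no longer covers variable cost at any output, so the firm shuts down: Q = 0.

Output falls from 7 to 0 (the firm shuts down)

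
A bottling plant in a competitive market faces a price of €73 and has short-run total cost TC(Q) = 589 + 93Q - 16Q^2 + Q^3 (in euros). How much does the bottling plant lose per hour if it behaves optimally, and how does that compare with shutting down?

AVC = 93 - 16Q + Q^2 has its minimum €29 at Q = 8; price €73 clears that bar, so the firm operates.
With MC = 93 - 32Q + 3Q^2, P = MC on the upward-sloping part at Q* = 10.
TR = 73·10 = 730. TC = 589 + 330 = 919. Profit = 730 − 919 = -€189.
Shutting down would mean losing the fixed cost of €589, so operating at a loss of €189 is better by €400.

Profit = -€189 at Q = 10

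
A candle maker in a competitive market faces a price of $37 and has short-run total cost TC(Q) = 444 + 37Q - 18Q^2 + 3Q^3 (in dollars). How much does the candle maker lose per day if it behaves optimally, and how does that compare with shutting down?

AVC = 37 - 18Q + 3Q^2; min AVC = $10 at Q = 3. Since P = $37 ≥ min AVC, the firm produces.
MC = 37 - 36Q + 9Q^2. Setting P = MC and taking the root on the rising branch gives Q* = 4.
TR = 37·4 = 148. TC = 444 + 52 = 496. Profit = 148 − 496 = -$348.
That loss of $348 beats the $444 the firm would lose by shutting down; producing recovers $96 of fixed cost.

Profit = -$348 at Q = 4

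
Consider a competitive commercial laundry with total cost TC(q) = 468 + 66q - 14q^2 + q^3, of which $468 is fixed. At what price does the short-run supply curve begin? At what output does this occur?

The shutdown price is the minimum of AVC. VC = 66q - 14q^2 + q^3, so AVC = 66 - 14q + q^2.
At the minimum of AVC, MC = AVC. MC = 66 - 28q + 3q^2; setting MC = AVC gives 2q^2 - 14q = 0, so q = 7. min AVC = 17.
For P < $17 the firm produces nothing.

$17 per unit, at q = 7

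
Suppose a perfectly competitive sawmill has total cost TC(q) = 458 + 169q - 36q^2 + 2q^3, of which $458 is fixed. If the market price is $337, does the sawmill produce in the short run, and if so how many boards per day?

Produce at q = 14

Variable cost is VC = 169q - 36q^2 + 2q^3, so AVC = VC/q = 169 - 36q + 2q^2 and MC = dTC/dq = 169 - 72q + 6q^2.
The AVC parabola has its vertex at q = 36/4 = 9, where AVC = 169 - 36·9 + 2·9^2 = $7.
P = $337 exceeds min AVC = $7, so the firm stays open.
Set P = MC: 337 = 169 - 72q + 6q^2 → -168 - 72q + 6q^2 = 0. The roots are q = -2 and q = 14; the profit-maximizing output is on the rising part of MC, so q* = 14.
Check: AVC at q = 14 is $57 ≤ P, so revenue covers variable cost.
Profit = P·q − TC = 337·14 − 1256 = $3462.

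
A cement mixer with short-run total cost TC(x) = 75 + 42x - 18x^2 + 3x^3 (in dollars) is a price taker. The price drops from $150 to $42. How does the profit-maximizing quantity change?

AVC = 42 - 18x + 3x^2, minimized at x = 3 where min AVC = $15. MC = 42 - 36x + 9x^2.
At P = $150 ≥ min AVC, set P = MC on the rising branch: x = 6.
At P = $42 ≥ min AVC, set P = MC: x = 4. The firm stays open but cuts output.

Output falls from 6 to 4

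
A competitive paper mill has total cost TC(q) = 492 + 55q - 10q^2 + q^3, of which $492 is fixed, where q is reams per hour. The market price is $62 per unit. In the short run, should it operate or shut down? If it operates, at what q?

Produce at q = 7

Variable cost is VC = 55q - 10q^2 + q^3, so AVC = VC/q = 55 - 10q + q^2 and MC = dTC/dq = 55 - 20q + 3q^2.
The AVC parabola has its vertex at q = 10/2 = 5, where AVC = 55 - 10·5 + 5^2 = $30.
Because $62 ≥ $30, revenue can cover variable cost; the firm operates.
Set P = MC: 62 = 55 - 20q + 3q^2 → -7 - 20q + 3q^2 = 0. The roots are q = -1/3 and q = 7; the profit-maximizing output is on the rising part of MC, so q* = 7.
Check: AVC at q = 7 is $34 ≤ P, so revenue covers variable cost.
Profit = P·q − TC = 62·7 − 730 = -$296, a loss, but smaller than the $492 fixed cost the firm would lose by shutting down.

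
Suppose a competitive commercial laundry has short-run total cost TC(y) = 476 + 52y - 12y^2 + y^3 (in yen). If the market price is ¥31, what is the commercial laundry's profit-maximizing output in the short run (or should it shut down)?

Produce at y = 7

From TC, MC = TC'(y) = 52 - 24y + 3y^2 and AVC = VC/y = 52 - 12y + y^2.
The AVC parabola has its vertex at y = 12/2 = 6, where AVC = 52 - 12·6 + 6^2 = ¥16.
P = ¥31 exceeds min AVC = ¥16, so the firm stays open.
P = MC gives 21 - 24y + 3y^2 = 0, with roots 1 and 7. Take the larger (rising MC): y* = 7.
Check: AVC at y = 7 is ¥17 ≤ P, so revenue covers variable cost.
Profit = P·y − TC = 31·7 − 595 = -¥378, a loss, but smaller than the ¥476 fixed cost the firm would lose by shutting down.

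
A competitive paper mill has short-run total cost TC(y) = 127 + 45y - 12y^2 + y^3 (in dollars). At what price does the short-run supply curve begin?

The shutdown price is the minimum of AVC. VC = 45y - 12y^2 + y^3, so AVC = 45 - 12y + y^2.
At the minimum of AVC, MC = AVC. MC = 45 - 24y + 3y^2; setting MC = AVC gives 2y^2 - 12y = 0, so y = 6. min AVC = 9.
The firm shuts down for any P below $9.

$9 per unit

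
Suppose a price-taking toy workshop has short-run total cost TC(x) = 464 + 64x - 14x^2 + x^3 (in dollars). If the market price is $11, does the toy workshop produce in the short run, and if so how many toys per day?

Shut down

Strip out fixed cost: VC = 64x - 14x^2 + x^3. Then AVC = 64 - 14x + x^2 and MC = 64 - 28x + 3x^2.
AVC hits its minimum where MC = AVC, at x = 7, giving min AVC = 64 - 14·7 + 7^2 = $15.
P = $11 lies below min AVC = $15; no output level covers variable cost.
Best response: produce nothing and absorb the $464 fixed cost.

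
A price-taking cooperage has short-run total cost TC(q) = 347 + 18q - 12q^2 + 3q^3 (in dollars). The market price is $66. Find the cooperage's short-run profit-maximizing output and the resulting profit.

Profit = -$155 at q = 4

AVC = 18 - 12q + 3q^2 has its minimum $6 at q = 2; price $66 clears that bar, so the firm operates.
With MC = 18 - 24q + 9q^2, P = MC on the upward-sloping part at q* = 4.
TR = 66·4 = 264. TC = 347 + 72 = 419. Profit = 264 − 419 = -$155.
Shutting down would mean losing the fixed cost of $347, so operating at a loss of $155 is better by $192.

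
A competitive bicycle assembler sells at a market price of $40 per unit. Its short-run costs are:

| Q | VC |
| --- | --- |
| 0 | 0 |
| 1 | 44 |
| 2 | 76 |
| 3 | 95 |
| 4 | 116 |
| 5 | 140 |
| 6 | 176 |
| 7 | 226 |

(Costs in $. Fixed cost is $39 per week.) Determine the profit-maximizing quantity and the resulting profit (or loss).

Tabulate TR − TC: Q=0: -39; Q=1: -43; Q=2: -35; Q=3: -14; Q=4: 5; Q=5: 21; Q=6: 25; Q=7: 15.
Profit is maximized at Q = 6. AVC there is 176/6 = $29.33 ≤ P, so producing beats shutting down (which would give -$39).

Q = 6; profit = $25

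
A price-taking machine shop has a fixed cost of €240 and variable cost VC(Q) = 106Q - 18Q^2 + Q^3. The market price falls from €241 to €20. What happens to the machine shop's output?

Output falls from 15 to 0 (the firm shuts down)

MC = 106 - 36Q + 3Q^2; the shutdown threshold is min AVC = €25 (at Q = 9).
At P = €241 ≥ min AVC, set P = MC on the rising branch: Q = 15.
At P = €20 < min AVC = €25, price no longer covers variable cost at any output, so the firm shuts down: Q = 0.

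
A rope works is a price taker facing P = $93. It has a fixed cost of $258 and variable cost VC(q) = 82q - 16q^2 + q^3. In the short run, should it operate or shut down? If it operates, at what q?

Variable cost is VC = 82q - 16q^2 + q^3, so AVC = VC/q = 82 - 16q + q^2 and MC = dTC/dq = 82 - 32q + 3q^2.
AVC is minimized where dAVC/dq = -16 + 2q = 0, at q = 8; min AVC = 82 - 16·8 + 8^2 = $18.
Since P = $93 ≥ min AVC = $18, price covers variable cost and the firm should produce.
Solving P = MC: -11 - 32q + 3q^2 = 0 ⇒ q = -1/3 or 11. On the upward-sloping branch, q* = 11.
Check: AVC at q = 11 is $27 ≤ P, so revenue covers variable cost.
Profit = P·q − TC = 93·11 − 555 = $468.

Produce at q = 11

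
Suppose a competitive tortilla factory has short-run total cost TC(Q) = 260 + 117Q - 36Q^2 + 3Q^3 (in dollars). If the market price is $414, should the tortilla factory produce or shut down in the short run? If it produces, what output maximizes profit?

Variable cost is VC = 117Q - 36Q^2 + 3Q^3, so AVC = VC/Q = 117 - 36Q + 3Q^2 and MC = dTC/dQ = 117 - 72Q + 9Q^2.
AVC is minimized where dAVC/dQ = -36 + 6Q = 0, at Q = 6; min AVC = 117 - 36·6 + 3·6^2 = $9.
P = $414 exceeds min AVC = $9, so the firm stays open.
Solving P = MC: -297 - 72Q + 9Q^2 = 0 ⇒ Q = -3 or 11. On the upward-sloping branch, Q* = 11.
Check: AVC at Q = 11 is $84 ≤ P, so revenue covers variable cost.
Profit = P·Q − TC = 414·11 − 1184 = $3370.

Produce at Q = 11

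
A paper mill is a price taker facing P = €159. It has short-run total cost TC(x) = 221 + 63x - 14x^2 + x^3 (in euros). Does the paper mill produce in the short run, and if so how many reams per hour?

Strip out fixed cost: VC = 63x - 14x^2 + x^3. Then AVC = 63 - 14x + x^2 and MC = 63 - 28x + 3x^2.
AVC hits its minimum where MC = AVC, at x = 7, giving min AVC = 63 - 14·7 + 7^2 = €14.
Since P = €159 ≥ min AVC = €14, price covers variable cost and the firm should produce.
Set P = MC: 159 = 63 - 28x + 3x^2 → -96 - 28x + 3x^2 = 0. The roots are x = -8/3 and x = 12; the profit-maximizing output is on the rising part of MC, so x* = 12.
Check: AVC at x = 12 is €39 ≤ P, so revenue covers variable cost.
Profit = P·x − TC = 159·12 − 689 = €1219.

Produce at x = 12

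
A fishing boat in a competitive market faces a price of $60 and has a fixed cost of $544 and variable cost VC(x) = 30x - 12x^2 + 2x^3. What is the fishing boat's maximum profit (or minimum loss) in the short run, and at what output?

Profit = -$344 at x = 5

AVC = 30 - 12x + 2x^2 has its minimum $12 at x = 3; price $60 clears that bar, so the firm operates.
MC = 30 - 24x + 6x^2. Setting P = MC and taking the root on the rising branch gives x* = 5.
TR = 60·5 = 300. TC = 544 + 100 = 644. Profit = 300 − 644 = -$344.
That loss of $344 beats the $544 the firm would lose by shutting down; producing recovers $200 of fixed cost.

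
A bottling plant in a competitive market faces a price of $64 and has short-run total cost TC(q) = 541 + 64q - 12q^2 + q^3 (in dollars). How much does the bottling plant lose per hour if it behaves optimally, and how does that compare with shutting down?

AVC = 64 - 12q + q^2 has its minimum $28 at q = 6; price $64 clears that bar, so the firm operates.
With MC = 64 - 24q + 3q^2, P = MC on the upward-sloping part at q* = 8.
TR = 64·8 = 512. TC = 541 + 256 = 797. Profit = 512 − 797 = -$285.
That loss of $285 beats the $541 the firm would lose by shutting down; producing recovers $256 of fixed cost.

Profit = -$285 at q = 8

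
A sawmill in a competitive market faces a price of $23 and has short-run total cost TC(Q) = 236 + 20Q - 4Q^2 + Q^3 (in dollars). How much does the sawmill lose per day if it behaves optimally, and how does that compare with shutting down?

Profit = -$218 at Q = 3

AVC = 20 - 4Q + Q^2 has its minimum $16 at Q = 2; price $23 clears that bar, so the firm operates.
With MC = 20 - 8Q + 3Q^2, P = MC on the upward-sloping part at Q* = 3.
TR = 23·3 = 69. TC = 236 + 51 = 287. Profit = 69 − 287 = -$218.
By producing, the firm covers all variable cost plus $18 of fixed cost; shutting down would lose the full $236.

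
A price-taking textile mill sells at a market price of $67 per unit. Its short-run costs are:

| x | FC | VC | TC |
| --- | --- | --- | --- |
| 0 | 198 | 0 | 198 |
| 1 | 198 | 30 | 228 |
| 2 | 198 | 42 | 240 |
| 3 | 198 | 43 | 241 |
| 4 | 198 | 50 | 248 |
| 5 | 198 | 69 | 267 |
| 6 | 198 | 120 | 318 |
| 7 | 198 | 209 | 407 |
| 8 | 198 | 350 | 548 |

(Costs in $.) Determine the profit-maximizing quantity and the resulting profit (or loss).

Compute π = P·x − TC at each output: x=0: -198; x=1: -161; x=2: -106; x=3: -40; x=4: 20; x=5: 68; x=6: 84; x=7: 62; x=8: -12.
Profit is maximized at x = 6. AVC there is 120/6 = $20 ≤ P, so producing beats shutting down (which would give -$198).

x = 6; profit = $84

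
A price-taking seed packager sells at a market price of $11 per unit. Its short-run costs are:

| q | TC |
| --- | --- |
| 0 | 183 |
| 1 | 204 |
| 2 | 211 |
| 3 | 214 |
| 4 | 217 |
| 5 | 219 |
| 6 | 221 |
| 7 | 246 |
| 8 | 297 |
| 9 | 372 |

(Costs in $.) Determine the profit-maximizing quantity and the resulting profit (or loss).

q = 6; profit = -$155

Profit at each row (π = 11q − TC): q=0: -183; q=1: -193; q=2: -189; q=3: -181; q=4: -173; q=5: -164; q=6: -155; q=7: -169; q=8: -209; q=9: -273.
Profit is maximized at q = 6. AVC there is 38/6 = $6.33 ≤ P, so producing beats shutting down (which would give -$183).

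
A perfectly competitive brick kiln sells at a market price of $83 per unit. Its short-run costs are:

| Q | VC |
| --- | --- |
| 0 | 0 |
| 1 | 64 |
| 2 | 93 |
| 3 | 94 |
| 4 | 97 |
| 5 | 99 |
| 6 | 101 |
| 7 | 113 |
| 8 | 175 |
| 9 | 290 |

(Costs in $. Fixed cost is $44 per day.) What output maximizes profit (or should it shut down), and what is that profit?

Compute π = P·Q − TC at each output: Q=0: -44; Q=1: -25; Q=2: 29; Q=3: 111; Q=4: 191; Q=5: 272; Q=6: 353; Q=7: 424; Q=8: 445; Q=9: 413.
Profit is maximized at Q = 8. AVC there is 175/8 = $21.88 ≤ P, so producing beats shutting down (which would give -$44).

Q = 8; profit = $445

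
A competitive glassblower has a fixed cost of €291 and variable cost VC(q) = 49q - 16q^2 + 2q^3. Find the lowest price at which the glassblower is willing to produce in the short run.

€17 per unit

The shutdown price is the minimum of AVC. VC = 49q - 16q^2 + 2q^3, so AVC = 49 - 16q + 2q^2.
At the minimum of AVC, MC = AVC. MC = 49 - 32q + 6q^2; setting MC = AVC gives 4q^2 - 16q = 0, so q = 4. min AVC = 17.
The firm shuts down for any P below €17.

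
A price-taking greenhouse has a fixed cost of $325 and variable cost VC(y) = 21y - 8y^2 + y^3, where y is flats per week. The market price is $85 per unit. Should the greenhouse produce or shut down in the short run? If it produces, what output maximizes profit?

Produce at y = 8

From TC, MC = TC'(y) = 21 - 16y + 3y^2 and AVC = VC/y = 21 - 8y + y^2.
AVC hits its minimum where MC = AVC, at y = 4, giving min AVC = 21 - 8·4 + 4^2 = $5.
Since P = $85 ≥ min AVC = $5, price covers variable cost and the firm should produce.
P = MC gives -64 - 16y + 3y^2 = 0, with roots -8/3 and 8. Take the larger (rising MC): y* = 8.
Check: AVC at y = 8 is $21 ≤ P, so revenue covers variable cost.
Profit = P·y − TC = 85·8 − 493 = $187.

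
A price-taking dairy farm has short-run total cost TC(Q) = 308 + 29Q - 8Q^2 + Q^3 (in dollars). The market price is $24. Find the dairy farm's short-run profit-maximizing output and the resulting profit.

AVC = 29 - 8Q + Q^2; min AVC = $13 at Q = 4. Since P = $24 ≥ min AVC, the firm produces.
With MC = 29 - 16Q + 3Q^2, P = MC on the upward-sloping part at Q* = 5.
TR = 24·5 = 120. TC = 308 + 70 = 378. Profit = 120 − 378 = -$258.
By producing, the firm covers all variable cost plus $50 of fixed cost; shutting down would lose the full $308.

Profit = -$258 at Q = 5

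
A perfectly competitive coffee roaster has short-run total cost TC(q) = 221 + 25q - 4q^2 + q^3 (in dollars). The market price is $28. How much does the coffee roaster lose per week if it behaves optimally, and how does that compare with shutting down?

AVC = 25 - 4q + q^2; min AVC = $21 at q = 2. Since P = $28 ≥ min AVC, the firm produces.
With MC = 25 - 8q + 3q^2, P = MC on the upward-sloping part at q* = 3.
TR = 28·3 = 84. TC = 221 + 66 = 287. Profit = 84 − 287 = -$203.
That loss of $203 beats the $221 the firm would lose by shutting down; producing recovers $18 of fixed cost.

Profit = -$203 at q = 3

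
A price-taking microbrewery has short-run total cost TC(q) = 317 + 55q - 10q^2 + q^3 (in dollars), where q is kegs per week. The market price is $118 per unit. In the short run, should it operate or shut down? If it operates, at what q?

Variable cost is VC = 55q - 10q^2 + q^3, so AVC = VC/q = 55 - 10q + q^2 and MC = dTC/dq = 55 - 20q + 3q^2.
AVC is minimized where dAVC/dq = -10 + 2q = 0, at q = 5; min AVC = 55 - 10·5 + 5^2 = $30.
Since P = $118 ≥ min AVC = $30, price covers variable cost and the firm should produce.
Set P = MC: 118 = 55 - 20q + 3q^2 → -63 - 20q + 3q^2 = 0. The roots are q = -7/3 and q = 9; the profit-maximizing output is on the rising part of MC, so q* = 9.
Check: AVC at q = 9 is $46 ≤ P, so revenue covers variable cost.
Profit = P·q − TC = 118·9 − 731 = $331.

Produce at q = 9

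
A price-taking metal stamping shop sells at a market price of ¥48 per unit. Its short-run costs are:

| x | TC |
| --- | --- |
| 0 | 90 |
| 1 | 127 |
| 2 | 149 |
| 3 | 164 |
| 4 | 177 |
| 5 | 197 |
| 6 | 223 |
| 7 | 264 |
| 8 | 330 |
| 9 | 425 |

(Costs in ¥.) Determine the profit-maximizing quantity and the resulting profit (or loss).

x = 7; profit = ¥72

Compute π = P·x − TC at each output: x=0: -90; x=1: -79; x=2: -53; x=3: -20; x=4: 15; x=5: 43; x=6: 65; x=7: 72; x=8: 54; x=9: 7.
Profit is maximized at x = 7. AVC there is 174/7 = ¥24.86 ≤ P, so producing beats shutting down (which would give -¥90).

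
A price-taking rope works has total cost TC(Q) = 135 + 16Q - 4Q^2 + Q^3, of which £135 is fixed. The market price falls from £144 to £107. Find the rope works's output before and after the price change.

AVC = 16 - 4Q + Q^2, minimized at Q = 2 where min AVC = £12. MC = 16 - 8Q + 3Q^2.
At P = £144 ≥ min AVC, set P = MC on the rising branch: Q = 8.
At P = £107 ≥ min AVC, set P = MC: Q = 7. The firm stays open but cuts output.

Output falls from 8 to 7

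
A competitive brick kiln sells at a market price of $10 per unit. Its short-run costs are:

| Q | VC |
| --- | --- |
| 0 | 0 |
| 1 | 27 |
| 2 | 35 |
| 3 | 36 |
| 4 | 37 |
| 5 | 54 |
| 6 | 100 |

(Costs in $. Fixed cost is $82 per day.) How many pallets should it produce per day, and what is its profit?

Tabulate TR − TC: Q=0: -82; Q=1: -99; Q=2: -97; Q=3: -88; Q=4: -79; Q=5: -86; Q=6: -122.
Profit is maximized at Q = 4. AVC there is 37/4 = $9.25 ≤ P, so producing beats shutting down (which would give -$82).

Q = 4; profit = -$79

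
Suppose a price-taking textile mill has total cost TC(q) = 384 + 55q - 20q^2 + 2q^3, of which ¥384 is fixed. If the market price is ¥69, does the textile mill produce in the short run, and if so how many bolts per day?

Variable cost is VC = 55q - 20q^2 + 2q^3, so AVC = VC/q = 55 - 20q + 2q^2 and MC = dTC/dq = 55 - 40q + 6q^2.
The AVC parabola has its vertex at q = 20/4 = 5, where AVC = 55 - 20·5 + 2·5^2 = ¥5.
P = ¥69 exceeds min AVC = ¥5, so the firm stays open.
P = MC gives -14 - 40q + 6q^2 = 0, with roots -1/3 and 7. Take the larger (rising MC): q* = 7.
Check: AVC at q = 7 is ¥13 ≤ P, so revenue covers variable cost.
Profit = P·q − TC = 69·7 − 475 = ¥8.

Produce at q = 7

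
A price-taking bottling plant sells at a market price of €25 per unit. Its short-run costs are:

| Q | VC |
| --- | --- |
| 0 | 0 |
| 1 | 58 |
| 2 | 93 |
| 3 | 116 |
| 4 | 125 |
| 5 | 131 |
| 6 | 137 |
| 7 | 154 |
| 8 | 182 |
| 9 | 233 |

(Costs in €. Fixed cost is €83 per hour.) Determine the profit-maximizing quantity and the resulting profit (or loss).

Profit at each row (π = 25Q − TC): Q=0: -83; Q=1: -116; Q=2: -126; Q=3: -124; Q=4: -108; Q=5: -89; Q=6: -70; Q=7: -62; Q=8: -65; Q=9: -91.
Profit is maximized at Q = 7. AVC there is 154/7 = €22 ≤ P, so producing beats shutting down (which would give -€83).

Q = 7; profit = -€62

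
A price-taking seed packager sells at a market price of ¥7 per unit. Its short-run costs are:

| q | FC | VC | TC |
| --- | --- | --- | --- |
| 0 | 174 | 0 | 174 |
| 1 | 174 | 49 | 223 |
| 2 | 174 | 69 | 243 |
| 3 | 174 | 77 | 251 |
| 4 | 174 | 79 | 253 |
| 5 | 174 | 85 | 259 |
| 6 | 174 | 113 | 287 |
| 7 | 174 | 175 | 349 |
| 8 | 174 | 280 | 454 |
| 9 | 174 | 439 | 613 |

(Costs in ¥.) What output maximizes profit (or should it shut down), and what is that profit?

Tabulate TR − TC: q=0: -174; q=1: -216; q=2: -229; q=3: -230; q=4: -225; q=5: -224; q=6: -245; q=7: -300; q=8: -398; q=9: -550.
Profit is highest at q = 0. Equivalently, the lowest AVC in the table is 85/5 ≈ ¥17 at q = 5, and P = ¥7 falls below it — price never covers variable cost, so the firm shuts down and loses only its fixed cost.

q = 0 (shut down); profit = -¥174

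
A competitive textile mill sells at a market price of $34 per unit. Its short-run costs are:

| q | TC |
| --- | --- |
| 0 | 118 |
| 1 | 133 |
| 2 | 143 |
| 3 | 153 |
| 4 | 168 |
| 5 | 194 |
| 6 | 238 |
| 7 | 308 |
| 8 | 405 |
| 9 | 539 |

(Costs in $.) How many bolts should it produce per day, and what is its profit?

q = 5; profit = -$24

Tabulate TR − TC: q=0: -118; q=1: -99; q=2: -75; q=3: -51; q=4: -32; q=5: -24; q=6: -34; q=7: -70; q=8: -133; q=9: -233.
Profit is maximized at q = 5. AVC there is 76/5 = $15.20 ≤ P, so producing beats shutting down (which would give -$118).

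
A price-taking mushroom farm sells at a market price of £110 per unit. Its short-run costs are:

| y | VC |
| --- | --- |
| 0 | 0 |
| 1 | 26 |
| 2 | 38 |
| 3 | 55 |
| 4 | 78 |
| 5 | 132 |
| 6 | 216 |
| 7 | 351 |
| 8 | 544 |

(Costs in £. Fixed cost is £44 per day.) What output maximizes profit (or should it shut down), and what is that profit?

y = 6; profit = £400

Compute π = P·y − TC at each output: y=0: -44; y=1: 40; y=2: 138; y=3: 231; y=4: 318; y=5: 374; y=6: 400; y=7: 375; y=8: 292.
Profit is maximized at y = 6. AVC there is 216/6 = £36 ≤ P, so producing beats shutting down (which would give -£44).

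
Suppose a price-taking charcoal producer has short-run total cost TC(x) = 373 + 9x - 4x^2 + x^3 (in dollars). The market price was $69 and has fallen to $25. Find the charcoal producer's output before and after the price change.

MC = 9 - 8x + 3x^2; the shutdown threshold is min AVC = $5 (at x = 2).
With P = $69 above the shutdown price, P = MC gives x = 6.
At P = $25 ≥ min AVC, set P = MC: x = 4. The firm stays open but cuts output.

Output falls from 6 to 4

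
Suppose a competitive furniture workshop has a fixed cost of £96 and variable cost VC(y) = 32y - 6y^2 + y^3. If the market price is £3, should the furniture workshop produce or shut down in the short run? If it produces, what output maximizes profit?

From TC, MC = TC'(y) = 32 - 12y + 3y^2 and AVC = VC/y = 32 - 6y + y^2.
AVC is minimized where dAVC/dy = -6 + 2y = 0, at y = 3; min AVC = 32 - 6·3 + 3^2 = £23.
P = £3 lies below min AVC = £23; no output level covers variable cost.
Shutting down limits the loss to fixed cost, £96.

Shut down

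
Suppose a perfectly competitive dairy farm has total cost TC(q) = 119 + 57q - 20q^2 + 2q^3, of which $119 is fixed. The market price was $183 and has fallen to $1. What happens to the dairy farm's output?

Output falls from 9 to 0 (the firm shuts down)

MC = 57 - 40q + 6q^2; the shutdown threshold is min AVC = $7 (at q = 5).
With P = $183 above the shutdown price, P = MC gives q = 9.
At P = $1 < min AVC = $7, price no longer covers variable cost at any output, so the firm shuts down: q = 0.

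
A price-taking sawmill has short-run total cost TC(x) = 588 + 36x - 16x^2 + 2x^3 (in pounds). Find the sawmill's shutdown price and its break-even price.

Shutdown price = min AVC. AVC = 36 - 16x + 2x^2, with vertex at x = 4 and minimum £4.
ATC = 588/x + 36 - 16x + 2x^2. Setting dATC/dx = −588/x^2 − 16 + 4x = 0 gives x = 7 (since 4·7^3 − 16·7^2 = 588).
min ATC = 588/7 + 36 − 16·7 + 2·7^2 = £106. That is the break-even price.
For £4 ≤ P < £106 the firm produces at a loss; below £4 it shuts down.

Shutdown price = £4; break-even price = £106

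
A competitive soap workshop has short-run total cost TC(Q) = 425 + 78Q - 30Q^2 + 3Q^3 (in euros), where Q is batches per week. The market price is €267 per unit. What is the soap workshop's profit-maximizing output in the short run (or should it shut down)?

From TC, MC = TC'(Q) = 78 - 60Q + 9Q^2 and AVC = VC/Q = 78 - 30Q + 3Q^2.
The AVC parabola has its vertex at Q = 30/6 = 5, where AVC = 78 - 30·5 + 3·5^2 = €3.
Since P = €267 ≥ min AVC = €3, price covers variable cost and the firm should produce.
Set P = MC: 267 = 78 - 60Q + 9Q^2 → -189 - 60Q + 9Q^2 = 0. The roots are Q = -7/3 and Q = 9; the profit-maximizing output is on the rising part of MC, so Q* = 9.
Check: AVC at Q = 9 is €51 ≤ P, so revenue covers variable cost.
Profit = P·Q − TC = 267·9 − 884 = €1519.

Produce at Q = 9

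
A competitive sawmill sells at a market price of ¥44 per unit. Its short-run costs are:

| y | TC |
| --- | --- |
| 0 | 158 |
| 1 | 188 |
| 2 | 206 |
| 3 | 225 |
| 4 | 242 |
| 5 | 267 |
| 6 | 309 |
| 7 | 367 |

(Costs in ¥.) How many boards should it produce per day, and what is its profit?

Compute π = P·y − TC at each output: y=0: -158; y=1: -144; y=2: -118; y=3: -93; y=4: -66; y=5: -47; y=6: -45; y=7: -59.
Profit is maximized at y = 6. AVC there is 151/6 = ¥25.17 ≤ P, so producing beats shutting down (which would give -¥158).

y = 6; profit = -¥45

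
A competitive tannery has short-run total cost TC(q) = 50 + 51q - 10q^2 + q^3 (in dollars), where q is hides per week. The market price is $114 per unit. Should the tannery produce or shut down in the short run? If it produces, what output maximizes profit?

Produce at q = 9

Variable cost is VC = 51q - 10q^2 + q^3, so AVC = VC/q = 51 - 10q + q^2 and MC = dTC/dq = 51 - 20q + 3q^2.
AVC is minimized where dAVC/dq = -10 + 2q = 0, at q = 5; min AVC = 51 - 10·5 + 5^2 = $26.
Because $114 ≥ $26, revenue can cover variable cost; the firm operates.
P = MC gives -63 - 20q + 3q^2 = 0, with roots -7/3 and 9. Take the larger (rising MC): q* = 9.
Check: AVC at q = 9 is $42 ≤ P, so revenue covers variable cost.
Profit = P·q − TC = 114·9 − 428 = $598.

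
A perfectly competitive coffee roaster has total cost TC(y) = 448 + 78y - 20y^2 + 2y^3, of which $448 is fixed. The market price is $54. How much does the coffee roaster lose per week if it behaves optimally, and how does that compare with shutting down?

AVC = 78 - 20y + 2y^2 has its minimum $28 at y = 5; price $54 clears that bar, so the firm operates.
MC = 78 - 40y + 6y^2. Setting P = MC and taking the root on the rising branch gives y* = 6.
TR = 54·6 = 324. TC = 448 + 180 = 628. Profit = 324 − 628 = -$304.
Shutting down would mean losing the fixed cost of $448, so operating at a loss of $304 is better by $144.

Profit = -$304 at y = 6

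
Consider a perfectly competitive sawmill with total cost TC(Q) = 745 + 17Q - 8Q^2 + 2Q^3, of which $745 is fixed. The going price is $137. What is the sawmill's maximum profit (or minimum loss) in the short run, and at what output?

AVC = 17 - 8Q + 2Q^2; min AVC = $9 at Q = 2. Since P = $137 ≥ min AVC, the firm produces.
MC = 17 - 16Q + 6Q^2. Setting P = MC and taking the root on the rising branch gives Q* = 6.
TR = 137·6 = 822. TC = 745 + 246 = 991. Profit = 822 − 991 = -$169.
Shutting down would mean losing the fixed cost of $745, so operating at a loss of $169 is better by $576.

Profit = -$169 at Q = 6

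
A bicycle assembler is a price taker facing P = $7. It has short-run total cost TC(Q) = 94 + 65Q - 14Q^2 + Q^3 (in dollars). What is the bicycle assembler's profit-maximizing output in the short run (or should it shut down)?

Strip out fixed cost: VC = 65Q - 14Q^2 + Q^3. Then AVC = 65 - 14Q + Q^2 and MC = 65 - 28Q + 3Q^2.
AVC is minimized where dAVC/dQ = -14 + 2Q = 0, at Q = 7; min AVC = 65 - 14·7 + 7^2 = $16.
With P < min AVC ($7 < $16), every unit sold adds to the loss.
Shutting down limits the loss to fixed cost, $94.

Shut down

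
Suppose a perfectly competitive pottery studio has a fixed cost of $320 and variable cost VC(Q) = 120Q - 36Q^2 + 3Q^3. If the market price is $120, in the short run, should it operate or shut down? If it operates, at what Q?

Variable cost is VC = 120Q - 36Q^2 + 3Q^3, so AVC = VC/Q = 120 - 36Q + 3Q^2 and MC = dTC/dQ = 120 - 72Q + 9Q^2.
AVC hits its minimum where MC = AVC, at Q = 6, giving min AVC = 120 - 36·6 + 3·6^2 = $12.
P = $120 exceeds min AVC = $12, so the firm stays open.
P = MC gives -72Q + 9Q^2 = 0, with roots 0 and 8. Take the larger (rising MC): Q* = 8.
Check: AVC at Q = 8 is $24 ≤ P, so revenue covers variable cost.
Profit = P·Q − TC = 120·8 − 512 = $448.

Produce at Q = 8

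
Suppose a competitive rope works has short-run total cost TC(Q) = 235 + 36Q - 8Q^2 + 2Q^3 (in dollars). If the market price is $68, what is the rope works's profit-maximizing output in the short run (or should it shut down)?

Variable cost is VC = 36Q - 8Q^2 + 2Q^3, so AVC = VC/Q = 36 - 8Q + 2Q^2 and MC = dTC/dQ = 36 - 16Q + 6Q^2.
AVC hits its minimum where MC = AVC, at Q = 2, giving min AVC = 36 - 8·2 + 2·2^2 = $28.
P = $68 exceeds min AVC = $28, so the firm stays open.
P = MC gives -32 - 16Q + 6Q^2 = 0, with roots -4/3 and 4. Take the larger (rising MC): Q* = 4.
Check: AVC at Q = 4 is $36 ≤ P, so revenue covers variable cost.
Profit = P·Q − TC = 68·4 − 379 = -$107, a loss, but smaller than the $235 fixed cost the firm would lose by shutting down.

Produce at Q = 4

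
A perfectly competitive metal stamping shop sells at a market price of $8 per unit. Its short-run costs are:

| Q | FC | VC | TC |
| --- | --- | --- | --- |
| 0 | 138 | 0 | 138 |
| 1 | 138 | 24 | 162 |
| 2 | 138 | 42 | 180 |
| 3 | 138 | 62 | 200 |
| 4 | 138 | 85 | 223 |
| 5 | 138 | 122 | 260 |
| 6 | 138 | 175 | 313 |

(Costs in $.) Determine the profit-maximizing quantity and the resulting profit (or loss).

Q = 0 (shut down); profit = -$138

Tabulate TR − TC: Q=0: -138; Q=1: -154; Q=2: -164; Q=3: -176; Q=4: -191; Q=5: -220; Q=6: -265.
Profit is highest at Q = 0. Equivalently, the lowest AVC in the table is 62/3 ≈ $20.67 at Q = 3, and P = $8 falls below it — price never covers variable cost, so the firm shuts down and loses only its fixed cost.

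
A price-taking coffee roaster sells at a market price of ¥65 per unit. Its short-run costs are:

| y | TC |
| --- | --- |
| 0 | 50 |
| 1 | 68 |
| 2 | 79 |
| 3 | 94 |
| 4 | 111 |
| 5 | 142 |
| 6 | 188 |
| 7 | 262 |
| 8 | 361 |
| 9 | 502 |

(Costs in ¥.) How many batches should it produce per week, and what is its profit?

y = 6; profit = ¥202

Compute π = P·y − TC at each output: y=0: -50; y=1: -3; y=2: 51; y=3: 101; y=4: 149; y=5: 183; y=6: 202; y=7: 193; y=8: 159; y=9: 83.
Profit is maximized at y = 6. AVC there is 138/6 = ¥23 ≤ P, so producing beats shutting down (which would give -¥50).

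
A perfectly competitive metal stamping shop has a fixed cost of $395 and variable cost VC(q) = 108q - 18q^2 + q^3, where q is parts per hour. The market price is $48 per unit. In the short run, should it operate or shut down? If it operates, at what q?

Produce at q = 10

Strip out fixed cost: VC = 108q - 18q^2 + q^3. Then AVC = 108 - 18q + q^2 and MC = 108 - 36q + 3q^2.
AVC is minimized where dAVC/dq = -18 + 2q = 0, at q = 9; min AVC = 108 - 18·9 + 9^2 = $27.
Since P = $48 ≥ min AVC = $27, price covers variable cost and the firm should produce.
Solving P = MC: 60 - 36q + 3q^2 = 0 ⇒ q = 2 or 10. On the upward-sloping branch, q* = 10.
Check: AVC at q = 10 is $28 ≤ P, so revenue covers variable cost.
Profit = P·q − TC = 48·10 − 675 = -$195, a loss, but smaller than the $395 fixed cost the firm would lose by shutting down.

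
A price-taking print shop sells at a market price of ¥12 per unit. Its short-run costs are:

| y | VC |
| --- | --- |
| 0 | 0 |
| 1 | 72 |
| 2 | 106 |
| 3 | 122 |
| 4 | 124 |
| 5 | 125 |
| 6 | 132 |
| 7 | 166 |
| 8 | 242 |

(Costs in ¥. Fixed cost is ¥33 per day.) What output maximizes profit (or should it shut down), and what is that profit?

Compute π = P·y − TC at each output: y=0: -33; y=1: -93; y=2: -115; y=3: -119; y=4: -109; y=5: -98; y=6: -93; y=7: -115; y=8: -179.
Profit is highest at y = 0. Equivalently, the lowest AVC in the table is 132/6 ≈ ¥22 at y = 6, and P = ¥12 falls below it — price never covers variable cost, so the firm shuts down and loses only its fixed cost.

y = 0 (shut down); profit = -¥33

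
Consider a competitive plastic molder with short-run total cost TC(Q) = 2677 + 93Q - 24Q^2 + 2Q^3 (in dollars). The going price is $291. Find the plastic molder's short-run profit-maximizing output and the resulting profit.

AVC = 93 - 24Q + 2Q^2; min AVC = $21 at Q = 6. Since P = $291 ≥ min AVC, the firm produces.
MC = 93 - 48Q + 6Q^2. Setting P = MC and taking the root on the rising branch gives Q* = 11.
TR = 291·11 = 3201. TC = 2677 + 781 = 3458. Profit = 3201 − 3458 = -$257.
By producing, the firm covers all variable cost plus $2420 of fixed cost; shutting down would lose the full $2677.

Profit = -$257 at Q = 11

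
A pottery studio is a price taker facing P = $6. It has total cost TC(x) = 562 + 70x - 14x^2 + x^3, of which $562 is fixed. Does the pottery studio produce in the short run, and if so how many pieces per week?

Shut down

Strip out fixed cost: VC = 70x - 14x^2 + x^3. Then AVC = 70 - 14x + x^2 and MC = 70 - 28x + 3x^2.
AVC hits its minimum where MC = AVC, at x = 7, giving min AVC = 70 - 14·7 + 7^2 = $21.
P = $6 lies below min AVC = $21; no output level covers variable cost.
The firm minimizes its loss by shutting down and losing only its fixed cost of $562.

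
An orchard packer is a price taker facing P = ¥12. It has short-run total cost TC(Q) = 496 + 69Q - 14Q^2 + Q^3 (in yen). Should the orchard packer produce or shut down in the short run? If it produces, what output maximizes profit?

Shut down

Strip out fixed cost: VC = 69Q - 14Q^2 + Q^3. Then AVC = 69 - 14Q + Q^2 and MC = 69 - 28Q + 3Q^2.
The AVC parabola has its vertex at Q = 14/2 = 7, where AVC = 69 - 14·7 + 7^2 = ¥20.
With P < min AVC (¥12 < ¥20), every unit sold adds to the loss.
Shutting down limits the loss to fixed cost, ¥496.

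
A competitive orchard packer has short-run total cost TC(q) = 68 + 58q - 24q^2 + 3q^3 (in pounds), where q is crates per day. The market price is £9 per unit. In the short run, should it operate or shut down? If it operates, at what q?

Shut down

Strip out fixed cost: VC = 58q - 24q^2 + 3q^3. Then AVC = 58 - 24q + 3q^2 and MC = 58 - 48q + 9q^2.
AVC hits its minimum where MC = AVC, at q = 4, giving min AVC = 58 - 24·4 + 3·4^2 = £10.
With P < min AVC (£9 < £10), every unit sold adds to the loss.
Best response: produce nothing and absorb the £68 fixed cost.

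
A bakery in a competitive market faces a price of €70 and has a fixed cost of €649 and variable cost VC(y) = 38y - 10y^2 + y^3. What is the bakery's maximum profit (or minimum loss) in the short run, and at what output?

AVC = 38 - 10y + y^2 has its minimum €13 at y = 5; price €70 clears that bar, so the firm operates.
MC = 38 - 20y + 3y^2. Setting P = MC and taking the root on the rising branch gives y* = 8.
TR = 70·8 = 560. TC = 649 + 176 = 825. Profit = 560 − 825 = -€265.
Shutting down would mean losing the fixed cost of €649, so operating at a loss of €265 is better by €384.

Profit = -€265 at y = 8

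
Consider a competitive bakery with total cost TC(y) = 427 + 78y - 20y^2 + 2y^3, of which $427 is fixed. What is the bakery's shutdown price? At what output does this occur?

$28 per unit, at y = 5

The shutdown price is the minimum of AVC. VC = 78y - 20y^2 + 2y^3, so AVC = 78 - 20y + 2y^2.
At the minimum of AVC, MC = AVC. MC = 78 - 40y + 6y^2; setting MC = AVC gives 4y^2 - 20y = 0, so y = 5. min AVC = 28.
So the shutdown price is $28.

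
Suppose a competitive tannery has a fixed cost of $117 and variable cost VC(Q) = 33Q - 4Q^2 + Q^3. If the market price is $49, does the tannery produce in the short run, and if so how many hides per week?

Produce at Q = 4

From TC, MC = TC'(Q) = 33 - 8Q + 3Q^2 and AVC = VC/Q = 33 - 4Q + Q^2.
AVC hits its minimum where MC = AVC, at Q = 2, giving min AVC = 33 - 4·2 + 2^2 = $29.
Since P = $49 ≥ min AVC = $29, price covers variable cost and the firm should produce.
Set P = MC: 49 = 33 - 8Q + 3Q^2 → -16 - 8Q + 3Q^2 = 0. The roots are Q = -4/3 and Q = 4; the profit-maximizing output is on the rising part of MC, so Q* = 4.
Check: AVC at Q = 4 is $33 ≤ P, so revenue covers variable cost.
Profit = P·Q − TC = 49·4 − 249 = -$53, a loss, but smaller than the $117 fixed cost the firm would lose by shutting down.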